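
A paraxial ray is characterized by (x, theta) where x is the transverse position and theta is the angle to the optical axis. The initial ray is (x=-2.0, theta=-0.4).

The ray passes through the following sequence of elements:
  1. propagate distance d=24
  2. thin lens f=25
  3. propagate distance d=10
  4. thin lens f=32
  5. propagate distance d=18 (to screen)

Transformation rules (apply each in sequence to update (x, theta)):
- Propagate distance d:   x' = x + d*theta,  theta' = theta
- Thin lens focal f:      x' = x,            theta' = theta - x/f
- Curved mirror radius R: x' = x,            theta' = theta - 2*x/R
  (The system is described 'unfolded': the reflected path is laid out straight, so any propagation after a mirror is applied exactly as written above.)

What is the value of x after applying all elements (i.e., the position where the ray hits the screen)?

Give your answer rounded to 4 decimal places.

Initial: x=-2.0000 theta=-0.4000
After 1 (propagate distance d=24): x=-11.6000 theta=-0.4000
After 2 (thin lens f=25): x=-11.6000 theta=0.0640
After 3 (propagate distance d=10): x=-10.9600 theta=0.0640
After 4 (thin lens f=32): x=-10.9600 theta=0.4065
After 5 (propagate distance d=18 (to screen)): x=-3.6430 theta=0.4065
Rounded to 4 decimal places: x = -3.6430

Answer: -3.6430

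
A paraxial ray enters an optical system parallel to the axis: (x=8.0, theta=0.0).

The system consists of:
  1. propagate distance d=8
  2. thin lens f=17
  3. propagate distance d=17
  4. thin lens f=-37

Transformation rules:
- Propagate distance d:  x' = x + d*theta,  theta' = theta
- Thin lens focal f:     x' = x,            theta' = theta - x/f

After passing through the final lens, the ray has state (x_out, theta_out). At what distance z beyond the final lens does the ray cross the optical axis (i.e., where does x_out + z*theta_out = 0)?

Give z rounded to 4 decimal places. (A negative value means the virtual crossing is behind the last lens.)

Initial: x=8.0000 theta=0.0000
After 1 (propagate distance d=8): x=8.0000 theta=0.0000
After 2 (thin lens f=17): x=8.0000 theta=-8/17 (≈-0.4706)
After 3 (propagate distance d=17): x=0.0000 theta=-8/17 (≈-0.4706)
After 4 (thin lens f=-37): x=0.0000 theta=-8/17 (≈-0.4706)
z_focus = -x_out/theta_out = -(0.0000)/(-8/17) = 0.0000
Rounded to 4 decimal places: z = 0.0000

Answer: 0.0000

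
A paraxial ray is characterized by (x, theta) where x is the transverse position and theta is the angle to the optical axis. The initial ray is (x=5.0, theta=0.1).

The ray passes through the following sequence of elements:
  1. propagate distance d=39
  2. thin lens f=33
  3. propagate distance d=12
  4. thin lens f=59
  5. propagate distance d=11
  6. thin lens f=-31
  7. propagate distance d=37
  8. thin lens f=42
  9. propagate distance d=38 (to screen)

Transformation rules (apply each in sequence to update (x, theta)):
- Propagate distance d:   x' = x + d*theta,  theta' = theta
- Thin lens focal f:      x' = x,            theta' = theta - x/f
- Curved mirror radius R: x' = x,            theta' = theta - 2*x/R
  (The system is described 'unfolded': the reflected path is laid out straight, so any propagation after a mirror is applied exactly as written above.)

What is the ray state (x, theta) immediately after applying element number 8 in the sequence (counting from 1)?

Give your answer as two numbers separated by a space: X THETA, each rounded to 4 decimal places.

Answer: -2.4290 -0.1083

Derivation:
Initial: x=5.0000 theta=0.1000
After 1 (propagate distance d=39): x=8.9000 theta=0.1000
After 2 (thin lens f=33): x=8.9000 theta=-28/165 (≈-0.1697)
After 3 (propagate distance d=12): x=151/22 (≈6.8636) theta=-28/165 (≈-0.1697)
After 4 (thin lens f=59): x=151/22 (≈6.8636) theta=-5569/19470 (≈-0.2860)
After 5 (propagate distance d=11): x=36188/9735 (≈3.7173) theta=-5569/19470 (≈-0.2860)
After 6 (thin lens f=-31): x=36188/9735 (≈3.7173) theta=-33421/201190 (≈-0.1661)
After 7 (propagate distance d=37): x=-293215/120714 (≈-2.4290) theta=-33421/201190 (≈-0.1661)
After 8 (thin lens f=42): x=-293215/120714 (≈-2.4290) theta=-2744971/25349940 (≈-0.1083)
Rounded to 4 decimal places: x = -2.4290, theta = -0.1083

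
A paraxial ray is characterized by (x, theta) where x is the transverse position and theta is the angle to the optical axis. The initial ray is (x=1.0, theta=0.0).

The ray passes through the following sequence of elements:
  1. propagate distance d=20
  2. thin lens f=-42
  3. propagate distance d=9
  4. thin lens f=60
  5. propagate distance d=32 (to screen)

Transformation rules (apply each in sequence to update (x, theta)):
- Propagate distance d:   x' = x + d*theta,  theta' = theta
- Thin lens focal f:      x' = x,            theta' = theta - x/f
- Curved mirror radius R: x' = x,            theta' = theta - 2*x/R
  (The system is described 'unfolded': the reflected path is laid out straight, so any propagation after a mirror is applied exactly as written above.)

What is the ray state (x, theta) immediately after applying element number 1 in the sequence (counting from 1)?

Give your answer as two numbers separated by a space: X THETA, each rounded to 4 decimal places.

Initial: x=1.0000 theta=0.0000
After 1 (propagate distance d=20): x=1.0000 theta=0.0000
Rounded to 4 decimal places: x = 1.0000, theta = 0.0000

Answer: 1.0000 0.0000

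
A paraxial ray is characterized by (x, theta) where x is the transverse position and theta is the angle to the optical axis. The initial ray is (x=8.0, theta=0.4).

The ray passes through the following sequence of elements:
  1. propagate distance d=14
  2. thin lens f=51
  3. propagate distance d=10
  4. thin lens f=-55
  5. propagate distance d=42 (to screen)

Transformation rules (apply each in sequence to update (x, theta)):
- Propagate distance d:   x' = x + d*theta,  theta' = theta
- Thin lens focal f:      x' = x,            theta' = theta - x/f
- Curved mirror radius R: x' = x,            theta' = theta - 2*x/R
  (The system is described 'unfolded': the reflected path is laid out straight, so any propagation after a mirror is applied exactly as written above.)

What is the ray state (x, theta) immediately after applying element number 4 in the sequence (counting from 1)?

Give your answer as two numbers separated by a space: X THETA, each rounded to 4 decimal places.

Initial: x=8.0000 theta=0.4000
After 1 (propagate distance d=14): x=13.6000 theta=0.4000
After 2 (thin lens f=51): x=13.6000 theta=2/15 (≈0.1333)
After 3 (propagate distance d=10): x=224/15 (≈14.9333) theta=2/15 (≈0.1333)
After 4 (thin lens f=-55): x=224/15 (≈14.9333) theta=334/825 (≈0.4048)
Rounded to 4 decimal places: x = 14.9333, theta = 0.4048

Answer: 14.9333 0.4048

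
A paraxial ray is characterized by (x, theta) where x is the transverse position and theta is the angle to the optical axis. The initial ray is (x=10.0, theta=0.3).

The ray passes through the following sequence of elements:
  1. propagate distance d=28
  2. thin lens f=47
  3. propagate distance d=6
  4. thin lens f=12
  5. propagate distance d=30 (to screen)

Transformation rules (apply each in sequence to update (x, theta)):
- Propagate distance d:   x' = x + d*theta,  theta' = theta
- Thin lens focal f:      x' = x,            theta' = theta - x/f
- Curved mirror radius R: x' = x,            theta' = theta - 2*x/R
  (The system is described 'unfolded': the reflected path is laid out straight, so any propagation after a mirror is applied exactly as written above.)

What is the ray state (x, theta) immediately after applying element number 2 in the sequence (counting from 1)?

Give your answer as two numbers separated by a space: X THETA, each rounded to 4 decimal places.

Initial: x=10.0000 theta=0.3000
After 1 (propagate distance d=28): x=18.4000 theta=0.3000
After 2 (thin lens f=47): x=18.4000 theta=-43/470 (≈-0.0915)
Rounded to 4 decimal places: x = 18.4000, theta = -0.0915

Answer: 18.4000 -0.0915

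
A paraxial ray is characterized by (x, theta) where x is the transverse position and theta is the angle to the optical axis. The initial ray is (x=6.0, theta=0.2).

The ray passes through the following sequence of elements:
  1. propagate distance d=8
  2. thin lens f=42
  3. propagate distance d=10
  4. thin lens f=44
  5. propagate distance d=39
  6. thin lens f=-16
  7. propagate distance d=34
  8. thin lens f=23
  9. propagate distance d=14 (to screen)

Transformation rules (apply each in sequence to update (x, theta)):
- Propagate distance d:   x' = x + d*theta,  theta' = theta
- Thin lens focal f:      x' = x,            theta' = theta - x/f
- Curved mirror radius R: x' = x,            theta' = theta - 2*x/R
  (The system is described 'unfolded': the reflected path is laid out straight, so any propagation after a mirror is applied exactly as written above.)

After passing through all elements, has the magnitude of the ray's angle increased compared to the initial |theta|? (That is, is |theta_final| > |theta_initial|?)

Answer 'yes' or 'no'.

Initial: x=6.0000 theta=0.2000
After 1 (propagate distance d=8): x=7.6000 theta=0.2000
After 2 (thin lens f=42): x=7.6000 theta=2/105 (≈0.0190)
After 3 (propagate distance d=10): x=818/105 (≈7.7905) theta=2/105 (≈0.0190)
After 4 (thin lens f=44): x=818/105 (≈7.7905) theta=-73/462 (≈-0.1580)
After 5 (propagate distance d=39): x=3761/2310 (≈1.6281) theta=-73/462 (≈-0.1580)
After 6 (thin lens f=-16): x=3761/2310 (≈1.6281) theta=-9/160 (≈-0.0563)
After 7 (propagate distance d=34): x=-1051/3696 (≈-0.2844) theta=-9/160 (≈-0.0563)
After 8 (thin lens f=23): x=-1051/3696 (≈-0.2844) theta=-37307/850080 (≈-0.0439)
After 9 (propagate distance d=14 (to screen)): x=-63669/70840 (≈-0.8988) theta=-37307/850080 (≈-0.0439)
|theta_initial|=0.2000 |theta_final|=37307/850080 (≈0.0439) -> not increased

Answer: no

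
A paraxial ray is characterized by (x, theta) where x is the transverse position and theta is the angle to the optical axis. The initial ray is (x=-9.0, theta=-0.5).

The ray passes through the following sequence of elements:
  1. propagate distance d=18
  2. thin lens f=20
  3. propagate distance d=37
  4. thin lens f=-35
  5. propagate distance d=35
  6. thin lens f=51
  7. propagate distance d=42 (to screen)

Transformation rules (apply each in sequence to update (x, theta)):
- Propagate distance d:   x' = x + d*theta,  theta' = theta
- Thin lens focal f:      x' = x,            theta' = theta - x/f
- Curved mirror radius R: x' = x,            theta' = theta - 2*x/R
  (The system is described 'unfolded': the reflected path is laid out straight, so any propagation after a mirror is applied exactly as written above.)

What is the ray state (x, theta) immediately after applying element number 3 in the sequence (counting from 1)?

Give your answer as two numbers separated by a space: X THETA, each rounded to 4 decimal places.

Answer: -3.2000 0.4000

Derivation:
Initial: x=-9.0000 theta=-0.5000
After 1 (propagate distance d=18): x=-18.0000 theta=-0.5000
After 2 (thin lens f=20): x=-18.0000 theta=0.4000
After 3 (propagate distance d=37): x=-3.2000 theta=0.4000
Rounded to 4 decimal places: x = -3.2000, theta = 0.4000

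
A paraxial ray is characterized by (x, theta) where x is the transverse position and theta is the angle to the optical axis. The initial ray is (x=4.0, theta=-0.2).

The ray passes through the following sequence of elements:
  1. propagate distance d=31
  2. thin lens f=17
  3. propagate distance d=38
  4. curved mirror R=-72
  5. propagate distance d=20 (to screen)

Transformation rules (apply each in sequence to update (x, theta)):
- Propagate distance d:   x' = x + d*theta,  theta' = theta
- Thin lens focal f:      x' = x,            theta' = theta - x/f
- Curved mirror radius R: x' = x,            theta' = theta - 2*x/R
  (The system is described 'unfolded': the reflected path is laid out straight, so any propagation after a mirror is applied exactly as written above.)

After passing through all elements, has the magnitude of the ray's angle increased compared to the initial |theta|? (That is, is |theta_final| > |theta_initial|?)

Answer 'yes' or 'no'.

Answer: yes

Derivation:
Initial: x=4.0000 theta=-0.2000
After 1 (propagate distance d=31): x=-2.2000 theta=-0.2000
After 2 (thin lens f=17): x=-2.2000 theta=-6/85 (≈-0.0706)
After 3 (propagate distance d=38): x=-83/17 (≈-4.8824) theta=-6/85 (≈-0.0706)
After 4 (curved mirror R=-72): x=-83/17 (≈-4.8824) theta=-631/3060 (≈-0.2062)
After 5 (propagate distance d=20 (to screen)): x=-1378/153 (≈-9.0065) theta=-631/3060 (≈-0.2062)
|theta_initial|=0.2000 |theta_final|=631/3060 (≈0.2062) -> increased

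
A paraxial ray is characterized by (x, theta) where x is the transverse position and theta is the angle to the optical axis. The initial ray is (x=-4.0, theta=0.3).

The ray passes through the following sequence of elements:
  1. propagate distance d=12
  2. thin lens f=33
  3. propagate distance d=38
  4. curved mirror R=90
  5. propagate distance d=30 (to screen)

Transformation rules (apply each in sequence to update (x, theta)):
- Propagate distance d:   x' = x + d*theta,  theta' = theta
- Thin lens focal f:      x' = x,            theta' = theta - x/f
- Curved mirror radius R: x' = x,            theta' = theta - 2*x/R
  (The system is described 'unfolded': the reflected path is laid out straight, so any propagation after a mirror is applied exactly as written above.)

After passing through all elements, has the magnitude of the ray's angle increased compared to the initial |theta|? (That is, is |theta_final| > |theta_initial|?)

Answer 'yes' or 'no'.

Initial: x=-4.0000 theta=0.3000
After 1 (propagate distance d=12): x=-0.4000 theta=0.3000
After 2 (thin lens f=33): x=-0.4000 theta=103/330 (≈0.3121)
After 3 (propagate distance d=38): x=1891/165 (≈11.4606) theta=103/330 (≈0.3121)
After 4 (curved mirror R=90): x=1891/165 (≈11.4606) theta=853/14850 (≈0.0574)
After 5 (propagate distance d=30 (to screen)): x=6526/495 (≈13.1838) theta=853/14850 (≈0.0574)
|theta_initial|=0.3000 |theta_final|=853/14850 (≈0.0574) -> not increased

Answer: no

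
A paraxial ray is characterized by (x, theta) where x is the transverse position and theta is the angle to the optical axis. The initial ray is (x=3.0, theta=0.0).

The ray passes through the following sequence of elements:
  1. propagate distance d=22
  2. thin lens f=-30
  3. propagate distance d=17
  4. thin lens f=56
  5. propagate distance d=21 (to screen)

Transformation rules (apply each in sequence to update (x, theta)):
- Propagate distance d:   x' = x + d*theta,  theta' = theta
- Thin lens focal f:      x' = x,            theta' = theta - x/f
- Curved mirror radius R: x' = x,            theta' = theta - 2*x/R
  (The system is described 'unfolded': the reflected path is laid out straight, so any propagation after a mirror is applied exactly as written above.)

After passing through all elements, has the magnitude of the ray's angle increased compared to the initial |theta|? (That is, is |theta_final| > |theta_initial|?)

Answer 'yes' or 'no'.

Answer: yes

Derivation:
Initial: x=3.0000 theta=0.0000
After 1 (propagate distance d=22): x=3.0000 theta=0.0000
After 2 (thin lens f=-30): x=3.0000 theta=0.1000
After 3 (propagate distance d=17): x=4.7000 theta=0.1000
After 4 (thin lens f=56): x=4.7000 theta=9/560 (≈0.0161)
After 5 (propagate distance d=21 (to screen)): x=5.0375 theta=9/560 (≈0.0161)
|theta_initial|=0.0000 |theta_final|=9/560 (≈0.0161) -> increased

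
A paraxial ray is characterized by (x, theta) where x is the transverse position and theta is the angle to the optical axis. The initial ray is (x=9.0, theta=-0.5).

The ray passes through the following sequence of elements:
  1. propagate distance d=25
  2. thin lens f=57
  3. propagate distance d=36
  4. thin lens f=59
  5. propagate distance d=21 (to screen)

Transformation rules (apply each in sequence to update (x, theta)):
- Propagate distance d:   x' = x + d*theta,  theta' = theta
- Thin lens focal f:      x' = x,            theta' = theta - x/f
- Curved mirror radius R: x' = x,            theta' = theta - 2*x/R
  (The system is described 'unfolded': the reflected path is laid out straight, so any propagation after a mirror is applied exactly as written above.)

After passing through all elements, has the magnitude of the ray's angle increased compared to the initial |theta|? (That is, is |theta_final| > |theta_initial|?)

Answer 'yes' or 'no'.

Answer: no

Derivation:
Initial: x=9.0000 theta=-0.5000
After 1 (propagate distance d=25): x=-3.5000 theta=-0.5000
After 2 (thin lens f=57): x=-3.5000 theta=-25/57 (≈-0.4386)
After 3 (propagate distance d=36): x=-733/38 (≈-19.2895) theta=-25/57 (≈-0.4386)
After 4 (thin lens f=59): x=-733/38 (≈-19.2895) theta=-751/6726 (≈-0.1117)
After 5 (propagate distance d=21 (to screen)): x=-24252/1121 (≈-21.6343) theta=-751/6726 (≈-0.1117)
|theta_initial|=0.5000 |theta_final|=751/6726 (≈0.1117) -> not increased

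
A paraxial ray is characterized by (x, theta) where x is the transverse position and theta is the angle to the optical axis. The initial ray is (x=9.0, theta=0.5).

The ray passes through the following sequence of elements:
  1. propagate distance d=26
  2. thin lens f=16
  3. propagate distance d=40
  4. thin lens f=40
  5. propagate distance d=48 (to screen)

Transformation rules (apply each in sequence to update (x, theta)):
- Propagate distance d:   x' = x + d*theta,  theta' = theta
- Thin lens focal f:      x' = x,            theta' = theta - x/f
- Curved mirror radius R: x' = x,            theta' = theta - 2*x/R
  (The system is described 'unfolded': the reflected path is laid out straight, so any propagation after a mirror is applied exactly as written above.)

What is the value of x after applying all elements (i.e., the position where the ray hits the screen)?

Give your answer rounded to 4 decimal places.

Answer: -39.4000

Derivation:
Initial: x=9.0000 theta=0.5000
After 1 (propagate distance d=26): x=22.0000 theta=0.5000
After 2 (thin lens f=16): x=22.0000 theta=-0.8750
After 3 (propagate distance d=40): x=-13.0000 theta=-0.8750
After 4 (thin lens f=40): x=-13.0000 theta=-0.5500
After 5 (propagate distance d=48 (to screen)): x=-39.4000 theta=-0.5500
Rounded to 4 decimal places: x = -39.4000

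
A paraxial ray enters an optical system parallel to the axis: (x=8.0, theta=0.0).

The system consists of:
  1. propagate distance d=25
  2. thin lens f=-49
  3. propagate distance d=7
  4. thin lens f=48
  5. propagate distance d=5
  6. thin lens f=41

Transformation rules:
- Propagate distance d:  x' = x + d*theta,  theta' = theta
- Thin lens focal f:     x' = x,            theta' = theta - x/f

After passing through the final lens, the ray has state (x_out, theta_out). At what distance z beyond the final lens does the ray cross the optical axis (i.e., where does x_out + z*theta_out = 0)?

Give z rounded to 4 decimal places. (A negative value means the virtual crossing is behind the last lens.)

Initial: x=8.0000 theta=0.0000
After 1 (propagate distance d=25): x=8.0000 theta=0.0000
After 2 (thin lens f=-49): x=8.0000 theta=8/49 (≈0.1633)
After 3 (propagate distance d=7): x=64/7 (≈9.1429) theta=8/49 (≈0.1633)
After 4 (thin lens f=48): x=64/7 (≈9.1429) theta=-4/147 (≈-0.0272)
After 5 (propagate distance d=5): x=1324/147 (≈9.0068) theta=-4/147 (≈-0.0272)
After 6 (thin lens f=41): x=1324/147 (≈9.0068) theta=-496/2009 (≈-0.2469)
z_focus = -x_out/theta_out = -(1324/147)/(-496/2009) = 13571/372 ≈ 36.4812
Rounded to 4 decimal places: z = 36.4812

Answer: 36.4812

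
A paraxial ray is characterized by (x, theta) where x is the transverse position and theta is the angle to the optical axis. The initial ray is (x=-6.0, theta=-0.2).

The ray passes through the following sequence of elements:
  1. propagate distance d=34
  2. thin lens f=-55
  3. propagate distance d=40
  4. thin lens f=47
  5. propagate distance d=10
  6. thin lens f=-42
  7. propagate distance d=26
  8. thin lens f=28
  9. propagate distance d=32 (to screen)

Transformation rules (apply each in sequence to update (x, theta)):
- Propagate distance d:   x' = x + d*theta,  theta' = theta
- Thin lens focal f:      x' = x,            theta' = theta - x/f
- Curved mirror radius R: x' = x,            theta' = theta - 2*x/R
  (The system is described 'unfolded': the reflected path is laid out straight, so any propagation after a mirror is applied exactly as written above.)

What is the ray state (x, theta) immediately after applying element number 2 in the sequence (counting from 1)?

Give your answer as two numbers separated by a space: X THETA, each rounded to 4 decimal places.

Initial: x=-6.0000 theta=-0.2000
After 1 (propagate distance d=34): x=-12.8000 theta=-0.2000
After 2 (thin lens f=-55): x=-12.8000 theta=-119/275 (≈-0.4327)
Rounded to 4 decimal places: x = -12.8000, theta = -0.4327

Answer: -12.8000 -0.4327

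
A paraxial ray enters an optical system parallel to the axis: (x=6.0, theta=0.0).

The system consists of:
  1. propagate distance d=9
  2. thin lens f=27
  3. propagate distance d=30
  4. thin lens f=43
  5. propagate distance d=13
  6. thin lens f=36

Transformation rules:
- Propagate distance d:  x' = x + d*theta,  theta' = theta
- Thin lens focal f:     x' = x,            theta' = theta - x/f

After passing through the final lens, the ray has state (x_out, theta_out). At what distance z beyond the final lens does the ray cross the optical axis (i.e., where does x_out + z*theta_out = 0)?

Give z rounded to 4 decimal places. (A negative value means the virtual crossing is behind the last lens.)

Initial: x=6.0000 theta=0.0000
After 1 (propagate distance d=9): x=6.0000 theta=0.0000
After 2 (thin lens f=27): x=6.0000 theta=-2/9 (≈-0.2222)
After 3 (propagate distance d=30): x=-2/3 (≈-0.6667) theta=-2/9 (≈-0.2222)
After 4 (thin lens f=43): x=-2/3 (≈-0.6667) theta=-80/387 (≈-0.2067)
After 5 (propagate distance d=13): x=-1298/387 (≈-3.3540) theta=-80/387 (≈-0.2067)
After 6 (thin lens f=36): x=-1298/387 (≈-3.3540) theta=-791/6966 (≈-0.1136)
z_focus = -x_out/theta_out = -(-1298/387)/(-791/6966) = -23364/791 ≈ -29.5373
Rounded to 4 decimal places: z = -29.5373

Answer: -29.5373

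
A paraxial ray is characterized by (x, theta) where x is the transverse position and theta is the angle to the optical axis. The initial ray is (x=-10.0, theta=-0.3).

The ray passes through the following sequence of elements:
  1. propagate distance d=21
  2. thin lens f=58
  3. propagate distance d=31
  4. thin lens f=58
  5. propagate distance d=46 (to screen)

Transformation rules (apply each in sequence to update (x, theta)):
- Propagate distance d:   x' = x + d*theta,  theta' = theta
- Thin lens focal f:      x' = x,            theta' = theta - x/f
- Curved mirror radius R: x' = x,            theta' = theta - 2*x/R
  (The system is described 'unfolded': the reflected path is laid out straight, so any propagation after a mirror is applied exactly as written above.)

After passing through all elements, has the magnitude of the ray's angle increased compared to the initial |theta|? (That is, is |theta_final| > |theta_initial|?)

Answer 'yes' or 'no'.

Answer: no

Derivation:
Initial: x=-10.0000 theta=-0.3000
After 1 (propagate distance d=21): x=-16.3000 theta=-0.3000
After 2 (thin lens f=58): x=-16.3000 theta=-11/580 (≈-0.0190)
After 3 (propagate distance d=31): x=-1959/116 (≈-16.8879) theta=-11/580 (≈-0.0190)
After 4 (thin lens f=58): x=-1959/116 (≈-16.8879) theta=9157/33640 (≈0.2722)
After 5 (propagate distance d=46 (to screen)): x=-18361/4205 (≈-4.3665) theta=9157/33640 (≈0.2722)
|theta_initial|=0.3000 |theta_final|=9157/33640 (≈0.2722) -> not increased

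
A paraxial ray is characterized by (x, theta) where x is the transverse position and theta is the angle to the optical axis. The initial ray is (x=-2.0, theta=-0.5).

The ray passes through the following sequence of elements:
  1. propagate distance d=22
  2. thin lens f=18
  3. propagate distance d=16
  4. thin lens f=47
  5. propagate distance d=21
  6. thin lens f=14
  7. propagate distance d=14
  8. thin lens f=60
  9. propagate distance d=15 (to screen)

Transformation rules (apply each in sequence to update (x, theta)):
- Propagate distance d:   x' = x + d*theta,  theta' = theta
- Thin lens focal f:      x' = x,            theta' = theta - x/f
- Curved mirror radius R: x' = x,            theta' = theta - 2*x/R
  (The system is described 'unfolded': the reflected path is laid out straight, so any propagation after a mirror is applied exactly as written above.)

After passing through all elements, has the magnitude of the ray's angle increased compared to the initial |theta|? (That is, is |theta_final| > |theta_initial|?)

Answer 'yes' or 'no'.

Initial: x=-2.0000 theta=-0.5000
After 1 (propagate distance d=22): x=-13.0000 theta=-0.5000
After 2 (thin lens f=18): x=-13.0000 theta=2/9 (≈0.2222)
After 3 (propagate distance d=16): x=-85/9 (≈-9.4444) theta=2/9 (≈0.2222)
After 4 (thin lens f=47): x=-85/9 (≈-9.4444) theta=179/423 (≈0.4232)
After 5 (propagate distance d=21): x=-236/423 (≈-0.5579) theta=179/423 (≈0.4232)
After 6 (thin lens f=14): x=-236/423 (≈-0.5579) theta=457/987 (≈0.4630)
After 7 (propagate distance d=14): x=2506/423 (≈5.9243) theta=457/987 (≈0.4630)
After 8 (thin lens f=60): x=2506/423 (≈5.9243) theta=32359/88830 (≈0.3643)
After 9 (propagate distance d=15 (to screen)): x=22481/1974 (≈11.3886) theta=32359/88830 (≈0.3643)
|theta_initial|=0.5000 |theta_final|=32359/88830 (≈0.3643) -> not increased

Answer: no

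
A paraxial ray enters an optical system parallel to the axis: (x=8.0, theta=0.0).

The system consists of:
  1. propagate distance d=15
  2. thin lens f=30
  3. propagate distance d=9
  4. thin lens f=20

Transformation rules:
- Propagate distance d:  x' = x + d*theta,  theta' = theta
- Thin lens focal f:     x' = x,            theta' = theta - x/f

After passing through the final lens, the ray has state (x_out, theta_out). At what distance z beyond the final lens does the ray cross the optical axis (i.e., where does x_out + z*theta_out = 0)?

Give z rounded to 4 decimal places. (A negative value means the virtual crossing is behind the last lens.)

Initial: x=8.0000 theta=0.0000
After 1 (propagate distance d=15): x=8.0000 theta=0.0000
After 2 (thin lens f=30): x=8.0000 theta=-4/15 (≈-0.2667)
After 3 (propagate distance d=9): x=5.6000 theta=-4/15 (≈-0.2667)
After 4 (thin lens f=20): x=5.6000 theta=-41/75 (≈-0.5467)
z_focus = -x_out/theta_out = -(5.6000)/(-41/75) = 420/41 ≈ 10.2439
Rounded to 4 decimal places: z = 10.2439

Answer: 10.2439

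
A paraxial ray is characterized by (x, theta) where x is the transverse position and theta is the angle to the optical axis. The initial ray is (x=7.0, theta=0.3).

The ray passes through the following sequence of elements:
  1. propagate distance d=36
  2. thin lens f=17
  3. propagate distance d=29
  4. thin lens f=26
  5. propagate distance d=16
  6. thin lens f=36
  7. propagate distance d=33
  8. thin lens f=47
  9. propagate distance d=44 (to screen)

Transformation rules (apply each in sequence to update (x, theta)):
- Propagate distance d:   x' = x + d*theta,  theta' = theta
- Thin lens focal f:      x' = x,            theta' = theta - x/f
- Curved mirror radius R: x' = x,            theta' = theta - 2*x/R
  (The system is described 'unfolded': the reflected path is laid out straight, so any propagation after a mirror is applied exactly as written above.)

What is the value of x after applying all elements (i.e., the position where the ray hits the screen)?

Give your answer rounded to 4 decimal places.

Answer: -11.2364

Derivation:
Initial: x=7.0000 theta=0.3000
After 1 (propagate distance d=36): x=17.8000 theta=0.3000
After 2 (thin lens f=17): x=17.8000 theta=-127/170 (≈-0.7471)
After 3 (propagate distance d=29): x=-657/170 (≈-3.8647) theta=-127/170 (≈-0.7471)
After 4 (thin lens f=26): x=-657/170 (≈-3.8647) theta=-529/884 (≈-0.5984)
After 5 (propagate distance d=16): x=-29701/2210 (≈-13.4394) theta=-529/884 (≈-0.5984)
After 6 (thin lens f=36): x=-29701/2210 (≈-13.4394) theta=-17909/79560 (≈-0.2251)
After 7 (propagate distance d=33): x=-553411/26520 (≈-20.8677) theta=-17909/79560 (≈-0.2251)
After 8 (thin lens f=47): x=-553411/26520 (≈-20.8677) theta=81851/373932 (≈0.2189)
After 9 (propagate distance d=44 (to screen)): x=-42016511/3739320 (≈-11.2364) theta=81851/373932 (≈0.2189)
Rounded to 4 decimal places: x = -11.2364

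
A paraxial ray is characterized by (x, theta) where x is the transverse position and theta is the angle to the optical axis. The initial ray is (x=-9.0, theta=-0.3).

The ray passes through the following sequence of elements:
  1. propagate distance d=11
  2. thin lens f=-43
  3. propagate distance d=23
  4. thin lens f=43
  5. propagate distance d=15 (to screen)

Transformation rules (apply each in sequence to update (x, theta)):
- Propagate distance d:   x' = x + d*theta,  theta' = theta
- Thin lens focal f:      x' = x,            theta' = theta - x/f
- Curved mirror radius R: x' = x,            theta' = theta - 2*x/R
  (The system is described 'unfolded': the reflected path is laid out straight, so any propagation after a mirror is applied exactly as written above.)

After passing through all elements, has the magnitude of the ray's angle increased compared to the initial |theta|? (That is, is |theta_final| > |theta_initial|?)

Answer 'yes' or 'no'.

Initial: x=-9.0000 theta=-0.3000
After 1 (propagate distance d=11): x=-12.3000 theta=-0.3000
After 2 (thin lens f=-43): x=-12.3000 theta=-126/215 (≈-0.5860)
After 3 (propagate distance d=23): x=-2217/86 (≈-25.7791) theta=-126/215 (≈-0.5860)
After 4 (thin lens f=43): x=-2217/86 (≈-25.7791) theta=249/18490 (≈0.0135)
After 5 (propagate distance d=15 (to screen)): x=-47292/1849 (≈-25.5771) theta=249/18490 (≈0.0135)
|theta_initial|=0.3000 |theta_final|=249/18490 (≈0.0135) -> not increased

Answer: no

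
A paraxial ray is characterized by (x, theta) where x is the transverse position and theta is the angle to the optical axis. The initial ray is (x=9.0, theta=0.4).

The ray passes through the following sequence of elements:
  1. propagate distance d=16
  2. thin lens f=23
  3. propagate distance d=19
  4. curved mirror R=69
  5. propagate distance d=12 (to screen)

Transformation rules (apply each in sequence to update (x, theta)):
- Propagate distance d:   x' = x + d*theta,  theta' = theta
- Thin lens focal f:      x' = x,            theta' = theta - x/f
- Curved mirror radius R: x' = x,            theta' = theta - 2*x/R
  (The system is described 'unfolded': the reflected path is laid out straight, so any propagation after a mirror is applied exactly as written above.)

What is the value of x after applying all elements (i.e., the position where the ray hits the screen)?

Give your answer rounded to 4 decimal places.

Initial: x=9.0000 theta=0.4000
After 1 (propagate distance d=16): x=15.4000 theta=0.4000
After 2 (thin lens f=23): x=15.4000 theta=-31/115 (≈-0.2696)
After 3 (propagate distance d=19): x=1182/115 (≈10.2783) theta=-31/115 (≈-0.2696)
After 4 (curved mirror R=69): x=1182/115 (≈10.2783) theta=-1501/2645 (≈-0.5675)
After 5 (propagate distance d=12 (to screen)): x=9174/2645 (≈3.4684) theta=-1501/2645 (≈-0.5675)
Rounded to 4 decimal places: x = 3.4684

Answer: 3.4684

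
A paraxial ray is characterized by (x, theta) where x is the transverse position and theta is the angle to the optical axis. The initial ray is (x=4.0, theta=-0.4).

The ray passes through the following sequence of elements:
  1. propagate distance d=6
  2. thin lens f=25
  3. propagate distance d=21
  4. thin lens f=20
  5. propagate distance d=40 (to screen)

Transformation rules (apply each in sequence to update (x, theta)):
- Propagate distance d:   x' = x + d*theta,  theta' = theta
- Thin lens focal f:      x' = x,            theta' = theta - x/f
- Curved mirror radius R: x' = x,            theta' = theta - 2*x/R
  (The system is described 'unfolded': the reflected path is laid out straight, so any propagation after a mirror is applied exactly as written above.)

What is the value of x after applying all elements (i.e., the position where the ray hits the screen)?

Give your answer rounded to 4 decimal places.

Initial: x=4.0000 theta=-0.4000
After 1 (propagate distance d=6): x=1.6000 theta=-0.4000
After 2 (thin lens f=25): x=1.6000 theta=-0.4640
After 3 (propagate distance d=21): x=-8.1440 theta=-0.4640
After 4 (thin lens f=20): x=-8.1440 theta=-0.0568
After 5 (propagate distance d=40 (to screen)): x=-10.4160 theta=-0.0568
Rounded to 4 decimal places: x = -10.4160

Answer: -10.4160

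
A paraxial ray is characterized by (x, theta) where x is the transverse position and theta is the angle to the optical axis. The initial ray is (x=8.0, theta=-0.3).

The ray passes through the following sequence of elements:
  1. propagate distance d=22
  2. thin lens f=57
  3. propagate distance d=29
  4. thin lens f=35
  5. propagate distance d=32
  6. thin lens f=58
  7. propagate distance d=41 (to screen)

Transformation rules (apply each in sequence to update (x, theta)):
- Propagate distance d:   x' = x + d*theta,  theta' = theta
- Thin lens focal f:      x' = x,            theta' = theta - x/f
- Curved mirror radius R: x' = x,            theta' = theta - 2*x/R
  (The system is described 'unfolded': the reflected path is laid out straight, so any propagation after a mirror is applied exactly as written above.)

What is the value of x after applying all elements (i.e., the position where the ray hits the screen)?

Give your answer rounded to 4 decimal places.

Initial: x=8.0000 theta=-0.3000
After 1 (propagate distance d=22): x=1.4000 theta=-0.3000
After 2 (thin lens f=57): x=1.4000 theta=-37/114 (≈-0.3246)
After 3 (propagate distance d=29): x=-4567/570 (≈-8.0123) theta=-37/114 (≈-0.3246)
After 4 (thin lens f=35): x=-4567/570 (≈-8.0123) theta=-318/3325 (≈-0.0956)
After 5 (propagate distance d=32): x=-220901/19950 (≈-11.0727) theta=-318/3325 (≈-0.0956)
After 6 (thin lens f=58): x=-220901/19950 (≈-11.0727) theta=110237/1157100 (≈0.0953)
After 7 (propagate distance d=41 (to screen)): x=-8292541/1157100 (≈-7.1667) theta=110237/1157100 (≈0.0953)
Rounded to 4 decimal places: x = -7.1667

Answer: -7.1667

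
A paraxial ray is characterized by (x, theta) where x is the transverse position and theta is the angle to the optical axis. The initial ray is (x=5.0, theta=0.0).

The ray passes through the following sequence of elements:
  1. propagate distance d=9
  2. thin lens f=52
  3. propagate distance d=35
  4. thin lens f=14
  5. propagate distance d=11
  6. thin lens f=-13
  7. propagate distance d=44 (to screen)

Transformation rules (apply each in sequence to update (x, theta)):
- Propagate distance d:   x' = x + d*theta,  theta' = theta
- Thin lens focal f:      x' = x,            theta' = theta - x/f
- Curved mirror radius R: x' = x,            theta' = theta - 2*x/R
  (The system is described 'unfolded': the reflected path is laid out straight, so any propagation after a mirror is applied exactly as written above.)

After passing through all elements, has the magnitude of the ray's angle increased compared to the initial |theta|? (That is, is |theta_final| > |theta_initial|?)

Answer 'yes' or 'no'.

Answer: yes

Derivation:
Initial: x=5.0000 theta=0.0000
After 1 (propagate distance d=9): x=5.0000 theta=0.0000
After 2 (thin lens f=52): x=5.0000 theta=-5/52 (≈-0.0962)
After 3 (propagate distance d=35): x=85/52 (≈1.6346) theta=-5/52 (≈-0.0962)
After 4 (thin lens f=14): x=85/52 (≈1.6346) theta=-155/728 (≈-0.2129)
After 5 (propagate distance d=11): x=-515/728 (≈-0.7074) theta=-155/728 (≈-0.2129)
After 6 (thin lens f=-13): x=-515/728 (≈-0.7074) theta=-1265/4732 (≈-0.2673)
After 7 (propagate distance d=44 (to screen)): x=-118015/9464 (≈-12.4699) theta=-1265/4732 (≈-0.2673)
|theta_initial|=0.0000 |theta_final|=1265/4732 (≈0.2673) -> increased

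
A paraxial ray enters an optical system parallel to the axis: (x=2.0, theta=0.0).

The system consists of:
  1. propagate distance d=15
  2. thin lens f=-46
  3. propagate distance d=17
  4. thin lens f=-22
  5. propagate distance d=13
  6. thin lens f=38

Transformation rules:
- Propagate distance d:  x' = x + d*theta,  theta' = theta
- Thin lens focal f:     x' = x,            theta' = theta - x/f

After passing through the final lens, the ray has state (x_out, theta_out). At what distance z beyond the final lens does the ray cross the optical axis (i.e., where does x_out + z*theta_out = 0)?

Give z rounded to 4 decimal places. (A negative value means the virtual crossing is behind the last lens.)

Initial: x=2.0000 theta=0.0000
After 1 (propagate distance d=15): x=2.0000 theta=0.0000
After 2 (thin lens f=-46): x=2.0000 theta=1/23 (≈0.0435)
After 3 (propagate distance d=17): x=63/23 (≈2.7391) theta=1/23 (≈0.0435)
After 4 (thin lens f=-22): x=63/23 (≈2.7391) theta=85/506 (≈0.1680)
After 5 (propagate distance d=13): x=2491/506 (≈4.9229) theta=85/506 (≈0.1680)
After 6 (thin lens f=38): x=2491/506 (≈4.9229) theta=739/19228 (≈0.0384)
z_focus = -x_out/theta_out = -(2491/506)/(739/19228) = -94658/739 ≈ -128.0893
Rounded to 4 decimal places: z = -128.0893

Answer: -128.0893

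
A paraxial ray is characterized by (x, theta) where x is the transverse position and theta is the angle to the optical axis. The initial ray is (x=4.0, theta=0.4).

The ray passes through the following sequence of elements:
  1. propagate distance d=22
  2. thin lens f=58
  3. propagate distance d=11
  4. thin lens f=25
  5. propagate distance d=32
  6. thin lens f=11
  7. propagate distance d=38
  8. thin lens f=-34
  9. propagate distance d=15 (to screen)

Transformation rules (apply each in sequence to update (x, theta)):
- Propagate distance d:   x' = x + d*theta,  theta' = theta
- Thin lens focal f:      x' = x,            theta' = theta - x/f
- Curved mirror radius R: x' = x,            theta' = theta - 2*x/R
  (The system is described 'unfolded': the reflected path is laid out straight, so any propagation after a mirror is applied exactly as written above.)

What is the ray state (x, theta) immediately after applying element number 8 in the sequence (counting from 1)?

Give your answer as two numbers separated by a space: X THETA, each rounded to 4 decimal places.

Answer: -19.5716 -1.1328

Derivation:
Initial: x=4.0000 theta=0.4000
After 1 (propagate distance d=22): x=12.8000 theta=0.4000
After 2 (thin lens f=58): x=12.8000 theta=26/145 (≈0.1793)
After 3 (propagate distance d=11): x=2142/145 (≈14.7724) theta=26/145 (≈0.1793)
After 4 (thin lens f=25): x=2142/145 (≈14.7724) theta=-1492/3625 (≈-0.4116)
After 5 (propagate distance d=32): x=5806/3625 (≈1.6017) theta=-1492/3625 (≈-0.4116)
After 6 (thin lens f=11): x=5806/3625 (≈1.6017) theta=-22218/39875 (≈-0.5572)
After 7 (propagate distance d=38): x=-780418/39875 (≈-19.5716) theta=-22218/39875 (≈-0.5572)
After 8 (thin lens f=-34): x=-780418/39875 (≈-19.5716) theta=-153583/135575 (≈-1.1328)
Rounded to 4 decimal places: x = -19.5716, theta = -1.1328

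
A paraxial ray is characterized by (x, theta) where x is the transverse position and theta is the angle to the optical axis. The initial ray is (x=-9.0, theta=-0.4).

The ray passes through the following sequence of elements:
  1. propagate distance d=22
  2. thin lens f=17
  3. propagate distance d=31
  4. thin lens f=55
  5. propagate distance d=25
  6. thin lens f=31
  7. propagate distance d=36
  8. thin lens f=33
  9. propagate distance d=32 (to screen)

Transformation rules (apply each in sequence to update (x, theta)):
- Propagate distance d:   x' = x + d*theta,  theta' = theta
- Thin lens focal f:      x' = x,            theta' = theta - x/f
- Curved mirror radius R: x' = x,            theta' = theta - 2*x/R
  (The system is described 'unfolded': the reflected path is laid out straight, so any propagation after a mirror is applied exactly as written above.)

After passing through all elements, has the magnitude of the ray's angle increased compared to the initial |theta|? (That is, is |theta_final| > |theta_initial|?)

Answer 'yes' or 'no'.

Answer: yes

Derivation:
Initial: x=-9.0000 theta=-0.4000
After 1 (propagate distance d=22): x=-17.8000 theta=-0.4000
After 2 (thin lens f=17): x=-17.8000 theta=11/17 (≈0.6471)
After 3 (propagate distance d=31): x=192/85 (≈2.2588) theta=11/17 (≈0.6471)
After 4 (thin lens f=55): x=192/85 (≈2.2588) theta=2833/4675 (≈0.6060)
After 5 (propagate distance d=25): x=16277/935 (≈17.4086) theta=2833/4675 (≈0.6060)
After 6 (thin lens f=31): x=16277/935 (≈17.4086) theta=6438/144925 (≈0.0444)
After 7 (propagate distance d=36): x=2754703/144925 (≈19.0078) theta=6438/144925 (≈0.0444)
After 8 (thin lens f=33): x=2754703/144925 (≈19.0078) theta=-2542249/4782525 (≈-0.5316)
After 9 (propagate distance d=32 (to screen)): x=9553231/4782525 (≈1.9975) theta=-2542249/4782525 (≈-0.5316)
|theta_initial|=0.4000 |theta_final|=2542249/4782525 (≈0.5316) -> increased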